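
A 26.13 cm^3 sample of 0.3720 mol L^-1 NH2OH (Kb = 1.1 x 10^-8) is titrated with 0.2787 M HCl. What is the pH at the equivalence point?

n(NH2OH) = 0.3720 x 0.02613 = 0.009720 mol; V(HCl) at equivalence = 0.009720/0.2787 = 0.03488 L.
At equivalence the base is fully converted to NH3OH+; total volume = 0.06101 L, so [NH3OH+] = 0.009720/0.06101 = 0.1593 M.
Ka(NH3OH+) = Kw/Kb = 1.0e-14 / 1.1 x 10^-8 = 9.09e-7.
[H^+] = sqrt(Ka x [NH3OH+]) = sqrt(9.09e-7 x 0.1593) = 0.000381 M.
pH = -log(0.000381) = 3.42.

3.42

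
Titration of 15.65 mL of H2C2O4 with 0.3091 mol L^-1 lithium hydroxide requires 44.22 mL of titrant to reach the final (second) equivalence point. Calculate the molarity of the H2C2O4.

n(LiOH) = 0.3091 x 0.04422 = 0.01367 mol.
At the final (second) equivalence point, 2 mol OH^- react per mol H2C2O4, so n(H2C2O4) = 0.01367 / 2 = 0.006834 mol.
[H2C2O4] = 0.006834 / 0.01565 L = 0.437 M.

0.437 M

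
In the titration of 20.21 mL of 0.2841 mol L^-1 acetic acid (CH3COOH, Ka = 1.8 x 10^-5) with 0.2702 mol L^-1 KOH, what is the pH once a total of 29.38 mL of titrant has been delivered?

12.65

n(acid) = 0.2841 x 0.02021 = 0.005742 mol; n(KOH) added = 0.2702 x 0.02938 = 0.007938 mol.
Base is in excess by 0.007938 - 0.005742 = 0.002197 mol in a total volume of 0.04959 L.
[OH^-] = 0.002197/0.04959 = 0.04430 M, so pOH = 1.35 and pH = 14.00 - 1.35 = 12.65.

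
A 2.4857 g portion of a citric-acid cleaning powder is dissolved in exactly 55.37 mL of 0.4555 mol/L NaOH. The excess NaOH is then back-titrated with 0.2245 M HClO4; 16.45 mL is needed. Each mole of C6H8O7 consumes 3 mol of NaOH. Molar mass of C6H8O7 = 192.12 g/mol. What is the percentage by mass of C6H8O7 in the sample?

Total n(NaOH) added = 0.4555 x 0.05537 = 0.02522 mol.
n(HClO4) used = 0.2245 x 0.01645 = 0.003693 mol, which equals the excess n(NaOH).
So n(NaOH) consumed by the sample = 0.02522 - 0.003693 = 0.02153 mol.
n(C6H8O7) = 0.02153 / 3 = 0.007176 mol.
mass C6H8O7 = 0.007176 x 192.12 = 1.379 g, so %C6H8O7 = 1.379/2.4857 x 100 = 55.5%.

55.5%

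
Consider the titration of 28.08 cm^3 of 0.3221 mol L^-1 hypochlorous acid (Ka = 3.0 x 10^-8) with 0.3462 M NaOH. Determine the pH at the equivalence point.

10.37

n(HClO) = 0.3221 x 0.02808 = 0.009045 mol; V(NaOH) at equivalence = 0.009045/0.3462 = 0.02613 L.
At equivalence all the acid is converted to ClO-; total volume = 0.02808 + 0.02613 = 0.05421 L, so [ClO-] = 0.009045/0.05421 = 0.1669 M.
Kb = Kw/Ka = 1.0e-14 / 3.0 x 10^-8 = 3.33e-7.
[OH^-] = sqrt(Kb x [ClO-]) = sqrt(3.33e-7 x 0.1669) = 0.000236 M.
pOH = 3.63, so pH = 14.00 - 3.63 = 10.37.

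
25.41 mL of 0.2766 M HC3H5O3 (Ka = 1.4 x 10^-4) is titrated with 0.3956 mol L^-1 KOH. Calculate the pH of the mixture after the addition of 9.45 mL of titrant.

Initial n(HC3H5O3) = 0.2766 x 0.02541 = 0.007028 mol.
n(KOH) added = 0.3956 x 0.009450 = 0.003738 mol, converting that many moles of HC3H5O3 to C3H5O3-.
Remaining n(HC3H5O3) = 0.003290 mol; n(C3H5O3-) = 0.003738 mol.
By Henderson-Hasselbalch, pH = pKa + log([A^-]/[HA]) = 3.85 + log(0.003738/0.003290) = 3.85 + (+0.06) = 3.91.

3.91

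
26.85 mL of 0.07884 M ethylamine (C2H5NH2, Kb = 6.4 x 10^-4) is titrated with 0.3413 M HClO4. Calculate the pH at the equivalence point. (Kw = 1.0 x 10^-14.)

6.00

n(C2H5NH2) = 0.07884 x 0.02685 = 0.002117 mol; V(HClO4) at equivalence = 0.002117/0.3413 = 0.006202 L.
At equivalence the base is fully converted to C2H5NH3+; total volume = 0.03305 L, so [C2H5NH3+] = 0.002117/0.03305 = 0.06405 M.
Ka(C2H5NH3+) = Kw/Kb = 1.0e-14 / 6.4 x 10^-4 = 1.56e-11.
[H^+] = sqrt(Ka x [C2H5NH3+]) = sqrt(1.56e-11 x 0.06405) = 1.00e-6 M.
pH = -log(1.00e-6) = 6.00.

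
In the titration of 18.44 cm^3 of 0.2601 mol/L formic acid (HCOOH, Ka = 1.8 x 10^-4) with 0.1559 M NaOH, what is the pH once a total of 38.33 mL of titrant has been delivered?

12.32

n(acid) = 0.2601 x 0.01844 = 0.004796 mol; n(NaOH) added = 0.1559 x 0.03833 = 0.005976 mol.
Base is in excess by 0.005976 - 0.004796 = 0.001179 mol in a total volume of 0.05677 L.
[OH^-] = 0.001179/0.05677 = 0.02078 M, so pOH = 1.68 and pH = 14.00 - 1.68 = 12.32.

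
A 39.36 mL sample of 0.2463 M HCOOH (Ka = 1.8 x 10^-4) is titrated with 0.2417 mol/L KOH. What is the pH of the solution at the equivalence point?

n(HCOOH) = 0.2463 x 0.03936 = 0.009694 mol; V(KOH) at equivalence = 0.009694/0.2417 = 0.04011 L.
At equivalence all the acid is converted to HCOO-; total volume = 0.03936 + 0.04011 = 0.07947 L, so [HCOO-] = 0.009694/0.07947 = 0.1220 M.
Kb = Kw/Ka = 1.0e-14 / 1.8 x 10^-4 = 5.56e-11.
[OH^-] = sqrt(Kb x [HCOO-]) = sqrt(5.56e-11 x 0.1220) = 2.60e-6 M.
pOH = 5.58, so pH = 14.00 - 5.58 = 8.42.

8.42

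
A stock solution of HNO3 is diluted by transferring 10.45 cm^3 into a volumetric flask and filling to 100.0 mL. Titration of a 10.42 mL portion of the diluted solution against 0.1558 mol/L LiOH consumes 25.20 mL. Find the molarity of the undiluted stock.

3.61 M

n(LiOH) = 0.1558 x 0.02520 = 0.003926 mol.
n(HNO3) in the aliquot = 0.003926 mol.
[diluted HNO3] = 0.003926 / 0.01042 = 0.3768 M.
Dilution factor = 100.0/10.45 = 9.569, so [stock] = 0.3768 x 9.569 = 3.61 M.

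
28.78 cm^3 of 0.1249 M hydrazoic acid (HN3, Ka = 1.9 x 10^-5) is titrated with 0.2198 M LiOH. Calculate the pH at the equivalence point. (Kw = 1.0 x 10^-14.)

8.81

n(HN3) = 0.1249 x 0.02878 = 0.003595 mol; V(LiOH) at equivalence = 0.003595/0.2198 = 0.01635 L.
At equivalence all the acid is converted to N3-; total volume = 0.02878 + 0.01635 = 0.04513 L, so [N3-] = 0.003595/0.04513 = 0.07964 M.
Kb = Kw/Ka = 1.0e-14 / 1.9 x 10^-5 = 5.26e-10.
[OH^-] = sqrt(Kb x [N3-]) = sqrt(5.26e-10 x 0.07964) = 6.47e-6 M.
pOH = 5.19, so pH = 14.00 - 5.19 = 8.81.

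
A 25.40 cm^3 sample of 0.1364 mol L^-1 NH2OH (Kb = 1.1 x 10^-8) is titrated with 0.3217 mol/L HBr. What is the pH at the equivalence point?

3.53

n(NH2OH) = 0.1364 x 0.02540 = 0.003465 mol; V(HBr) at equivalence = 0.003465/0.3217 = 0.01077 L.
At equivalence the base is fully converted to NH3OH+; total volume = 0.03617 L, so [NH3OH+] = 0.003465/0.03617 = 0.09579 M.
Ka(NH3OH+) = Kw/Kb = 1.0e-14 / 1.1 x 10^-8 = 9.09e-7.
[H^+] = sqrt(Ka x [NH3OH+]) = sqrt(9.09e-7 x 0.09579) = 0.000295 M.
pH = -log(0.000295) = 3.53.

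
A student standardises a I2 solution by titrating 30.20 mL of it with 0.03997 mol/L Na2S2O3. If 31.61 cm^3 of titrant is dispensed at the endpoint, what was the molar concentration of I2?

n(Na2S2O3) = 0.03997 x 0.03161 = 0.001263 mol.
From the balanced equation, 2 mol Na2S2O3 reacts with 1 mol I2, so n(I2) = 0.001263 x 1/2 = 0.0006317 mol.
[I2] = 0.0006317 / 0.03020 L = 0.0209 M.

0.0209 M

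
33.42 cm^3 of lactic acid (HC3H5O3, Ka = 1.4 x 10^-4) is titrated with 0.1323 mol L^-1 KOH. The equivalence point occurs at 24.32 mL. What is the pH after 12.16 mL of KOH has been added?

3.85

12.16 mL is exactly half the equivalence volume (24.32/2), i.e. the half-equivalence point.
There, n(HA) = n(A^-), so pH = pKa = -log(1.4 x 10^-4) = 3.85.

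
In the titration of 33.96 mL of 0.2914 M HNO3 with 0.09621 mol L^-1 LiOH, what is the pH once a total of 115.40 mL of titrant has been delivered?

n(acid) = 0.2914 x 0.03396 = 0.009896 mol; n(LiOH) added = 0.09621 x 0.1154 = 0.01110 mol.
Base is in excess by 0.01110 - 0.009896 = 0.001207 mol in a total volume of 0.1494 L.
[OH^-] = 0.001207/0.1494 = 0.008079 M, so pOH = 2.09 and pH = 14.00 - 2.09 = 11.91.

11.91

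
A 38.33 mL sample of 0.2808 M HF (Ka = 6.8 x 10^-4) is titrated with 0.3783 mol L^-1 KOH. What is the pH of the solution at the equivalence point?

8.19

n(HF) = 0.2808 x 0.03833 = 0.01076 mol; V(KOH) at equivalence = 0.01076/0.3783 = 0.02845 L.
At equivalence all the acid is converted to F-; total volume = 0.03833 + 0.02845 = 0.06678 L, so [F-] = 0.01076/0.06678 = 0.1612 M.
Kb = Kw/Ka = 1.0e-14 / 6.8 x 10^-4 = 1.47e-11.
[OH^-] = sqrt(Kb x [F-]) = sqrt(1.47e-11 x 0.1612) = 1.54e-6 M.
pOH = 5.81, so pH = 14.00 - 5.81 = 8.19.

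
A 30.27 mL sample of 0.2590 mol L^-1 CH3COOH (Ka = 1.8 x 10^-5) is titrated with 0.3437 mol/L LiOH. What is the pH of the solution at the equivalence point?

n(CH3COOH) = 0.2590 x 0.03027 = 0.007840 mol; V(LiOH) at equivalence = 0.007840/0.3437 = 0.02281 L.
At equivalence all the acid is converted to CH3COO-; total volume = 0.03027 + 0.02281 = 0.05308 L, so [CH3COO-] = 0.007840/0.05308 = 0.1477 M.
Kb = Kw/Ka = 1.0e-14 / 1.8 x 10^-5 = 5.56e-10.
[OH^-] = sqrt(Kb x [CH3COO-]) = sqrt(5.56e-10 x 0.1477) = 9.06e-6 M.
pOH = 5.04, so pH = 14.00 - 5.04 = 8.96.

8.96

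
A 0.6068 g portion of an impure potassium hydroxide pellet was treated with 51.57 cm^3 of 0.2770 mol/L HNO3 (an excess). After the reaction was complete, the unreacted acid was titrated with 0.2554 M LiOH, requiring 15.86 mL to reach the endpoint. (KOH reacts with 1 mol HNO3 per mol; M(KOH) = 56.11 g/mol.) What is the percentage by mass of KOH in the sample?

Total n(HNO3) added = 0.2770 x 0.05157 = 0.01428 mol.
n(LiOH) used = 0.2554 x 0.01586 = 0.004051 mol, which equals the excess n(HNO3).
So n(HNO3) consumed by the sample = 0.01428 - 0.004051 = 0.01023 mol.
n(KOH) = 0.01023 / 1 = 0.01023 mol.
mass KOH = 0.01023 x 56.11 = 0.5742 g, so %KOH = 0.5742/0.6068 x 100 = 94.6%.

94.6%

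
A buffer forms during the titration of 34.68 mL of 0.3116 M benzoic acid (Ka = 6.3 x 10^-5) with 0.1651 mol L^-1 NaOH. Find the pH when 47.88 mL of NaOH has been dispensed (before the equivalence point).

Initial n(C6H5COOH) = 0.3116 x 0.03468 = 0.01081 mol.
n(NaOH) added = 0.1651 x 0.04788 = 0.007905 mol, converting that many moles of C6H5COOH to C6H5COO-.
Remaining n(C6H5COOH) = 0.002901 mol; n(C6H5COO-) = 0.007905 mol.
By Henderson-Hasselbalch, pH = pKa + log([A^-]/[HA]) = 4.20 + log(0.007905/0.002901) = 4.20 + (+0.44) = 4.64.

4.64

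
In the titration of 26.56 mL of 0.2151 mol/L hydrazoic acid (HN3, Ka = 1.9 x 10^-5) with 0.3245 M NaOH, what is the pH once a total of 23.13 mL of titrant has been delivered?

12.56

n(acid) = 0.2151 x 0.02656 = 0.005713 mol; n(NaOH) added = 0.3245 x 0.02313 = 0.007506 mol.
Base is in excess by 0.007506 - 0.005713 = 0.001793 mol in a total volume of 0.04969 L.
[OH^-] = 0.001793/0.04969 = 0.03608 M, so pOH = 1.44 and pH = 14.00 - 1.44 = 12.56.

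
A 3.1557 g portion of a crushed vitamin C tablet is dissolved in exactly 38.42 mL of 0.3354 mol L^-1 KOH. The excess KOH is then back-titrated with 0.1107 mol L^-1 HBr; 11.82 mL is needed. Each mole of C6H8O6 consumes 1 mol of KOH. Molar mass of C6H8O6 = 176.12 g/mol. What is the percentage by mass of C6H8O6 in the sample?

64.6%

Total n(KOH) added = 0.3354 x 0.03842 = 0.01289 mol.
n(HBr) used = 0.1107 x 0.01182 = 0.001308 mol, which equals the excess n(KOH).
So n(KOH) consumed by the sample = 0.01289 - 0.001308 = 0.01158 mol.
n(C6H8O6) = 0.01158 / 1 = 0.01158 mol.
mass C6H8O6 = 0.01158 x 176.12 = 2.039 g, so %C6H8O6 = 2.039/3.1557 x 100 = 64.6%.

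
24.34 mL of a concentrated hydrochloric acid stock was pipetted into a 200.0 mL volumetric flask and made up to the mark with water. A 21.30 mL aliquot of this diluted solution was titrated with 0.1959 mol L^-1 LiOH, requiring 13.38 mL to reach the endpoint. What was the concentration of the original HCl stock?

1.01 M

n(LiOH) = 0.1959 x 0.01338 = 0.002621 mol.
n(HCl) in the aliquot = 0.002621 mol.
[diluted HCl] = 0.002621 / 0.02130 = 0.1231 M.
Dilution factor = 200.0/24.34 = 8.217, so [stock] = 0.1231 x 8.217 = 1.01 M.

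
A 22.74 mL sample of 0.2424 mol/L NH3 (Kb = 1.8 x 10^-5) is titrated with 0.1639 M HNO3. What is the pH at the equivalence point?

n(NH3) = 0.2424 x 0.02274 = 0.005512 mol; V(HNO3) at equivalence = 0.005512/0.1639 = 0.03363 L.
At equivalence the base is fully converted to NH4+; total volume = 0.05637 L, so [NH4+] = 0.005512/0.05637 = 0.09778 M.
Ka(NH4+) = Kw/Kb = 1.0e-14 / 1.8 x 10^-5 = 5.56e-10.
[H^+] = sqrt(Ka x [NH4+]) = sqrt(5.56e-10 x 0.09778) = 7.37e-6 M.
pH = -log(7.37e-6) = 5.13.

5.13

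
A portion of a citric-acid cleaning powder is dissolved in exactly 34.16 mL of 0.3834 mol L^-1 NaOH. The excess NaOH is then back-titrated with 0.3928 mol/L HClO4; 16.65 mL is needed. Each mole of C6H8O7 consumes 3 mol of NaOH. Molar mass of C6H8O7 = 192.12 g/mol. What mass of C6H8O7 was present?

0.420 g

Total n(NaOH) added = 0.3834 x 0.03416 = 0.01310 mol.
n(HClO4) used = 0.3928 x 0.01665 = 0.006540 mol, which equals the excess n(NaOH).
So n(NaOH) consumed by the sample = 0.01310 - 0.006540 = 0.006557 mol.
n(C6H8O7) = 0.006557 / 3 = 0.002186 mol.
mass = 0.002186 mol x 192.12 g/mol = 0.420 g.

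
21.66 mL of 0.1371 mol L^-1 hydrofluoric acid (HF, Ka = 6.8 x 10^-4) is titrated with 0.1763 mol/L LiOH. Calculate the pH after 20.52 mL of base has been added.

12.19

n(acid) = 0.1371 x 0.02166 = 0.002970 mol; n(LiOH) added = 0.1763 x 0.02052 = 0.003618 mol.
Base is in excess by 0.003618 - 0.002970 = 0.0006481 mol in a total volume of 0.04218 L.
[OH^-] = 0.0006481/0.04218 = 0.01536 M, so pOH = 1.81 and pH = 14.00 - 1.81 = 12.19.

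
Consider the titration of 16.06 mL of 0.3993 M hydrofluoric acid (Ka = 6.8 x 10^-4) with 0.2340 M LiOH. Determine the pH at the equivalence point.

8.17

n(HF) = 0.3993 x 0.01606 = 0.006413 mol; V(LiOH) at equivalence = 0.006413/0.2340 = 0.02740 L.
At equivalence all the acid is converted to F-; total volume = 0.01606 + 0.02740 = 0.04346 L, so [F-] = 0.006413/0.04346 = 0.1475 M.
Kb = Kw/Ka = 1.0e-14 / 6.8 x 10^-4 = 1.47e-11.
[OH^-] = sqrt(Kb x [F-]) = sqrt(1.47e-11 x 0.1475) = 1.47e-6 M.
pOH = 5.83, so pH = 14.00 - 5.83 = 8.17.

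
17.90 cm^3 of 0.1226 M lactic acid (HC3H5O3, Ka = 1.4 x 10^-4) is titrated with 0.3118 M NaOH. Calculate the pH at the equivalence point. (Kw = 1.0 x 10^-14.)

n(HC3H5O3) = 0.1226 x 0.01790 = 0.002195 mol; V(NaOH) at equivalence = 0.002195/0.3118 = 0.007038 L.
At equivalence all the acid is converted to C3H5O3-; total volume = 0.01790 + 0.007038 = 0.02494 L, so [C3H5O3-] = 0.002195/0.02494 = 0.08800 M.
Kb = Kw/Ka = 1.0e-14 / 1.4 x 10^-4 = 7.14e-11.
[OH^-] = sqrt(Kb x [C3H5O3-]) = sqrt(7.14e-11 x 0.08800) = 2.51e-6 M.
pOH = 5.60, so pH = 14.00 - 5.60 = 8.40.

8.40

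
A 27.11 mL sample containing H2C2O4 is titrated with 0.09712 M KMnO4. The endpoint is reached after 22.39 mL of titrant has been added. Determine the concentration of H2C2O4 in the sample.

n(KMnO4) = 0.09712 x 0.02239 = 0.002175 mol.
From the balanced equation, 2 mol KMnO4 reacts with 5 mol H2C2O4, so n(H2C2O4) = 0.002175 x 5/2 = 0.005436 mol.
[H2C2O4] = 0.005436 / 0.02711 L = 0.201 M.

0.201 M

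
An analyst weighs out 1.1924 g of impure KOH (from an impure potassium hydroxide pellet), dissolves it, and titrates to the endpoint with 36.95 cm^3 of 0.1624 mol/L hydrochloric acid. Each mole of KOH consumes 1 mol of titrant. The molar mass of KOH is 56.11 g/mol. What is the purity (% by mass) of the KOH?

n(HCl) = 0.1624 x 0.03695 = 0.006001 mol.
n(KOH) = 0.006001 / 1 = 0.006001 mol.
mass of KOH = 0.006001 x 56.11 = 0.3367 g.
% purity = 0.3367 / 1.1924 x 100 = 28.2%.

28.2%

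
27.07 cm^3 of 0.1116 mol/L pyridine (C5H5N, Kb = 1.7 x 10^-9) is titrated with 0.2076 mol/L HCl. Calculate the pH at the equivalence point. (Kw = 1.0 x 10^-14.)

n(C5H5N) = 0.1116 x 0.02707 = 0.003021 mol; V(HCl) at equivalence = 0.003021/0.2076 = 0.01455 L.
At equivalence the base is fully converted to C5H5NH+; total volume = 0.04162 L, so [C5H5NH+] = 0.003021/0.04162 = 0.07258 M.
Ka(C5H5NH+) = Kw/Kb = 1.0e-14 / 1.7 x 10^-9 = 5.88e-6.
[H^+] = sqrt(Ka x [C5H5NH+]) = sqrt(5.88e-6 x 0.07258) = 0.000653 M.
pH = -log(0.000653) = 3.18.

3.18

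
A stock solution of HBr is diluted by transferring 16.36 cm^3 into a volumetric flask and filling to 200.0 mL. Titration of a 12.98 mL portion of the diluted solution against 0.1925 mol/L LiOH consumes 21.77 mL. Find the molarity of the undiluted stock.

n(LiOH) = 0.1925 x 0.02177 = 0.004191 mol.
n(HBr) in the aliquot = 0.004191 mol.
[diluted HBr] = 0.004191 / 0.01298 = 0.3229 M.
Dilution factor = 200.0/16.36 = 12.22, so [stock] = 0.3229 x 12.22 = 3.95 M.

3.95 M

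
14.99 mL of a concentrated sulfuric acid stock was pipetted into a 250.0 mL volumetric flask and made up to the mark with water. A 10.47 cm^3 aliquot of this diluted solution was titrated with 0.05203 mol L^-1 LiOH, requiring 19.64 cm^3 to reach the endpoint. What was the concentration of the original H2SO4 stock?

n(LiOH) = 0.05203 x 0.01964 = 0.001022 mol.
n(H2SO4) in the aliquot = 0.001022 x 1/2 = 0.0005109 mol.
[diluted H2SO4] = 0.0005109 / 0.01047 = 0.04880 M.
Dilution factor = 250.0/14.99 = 16.68, so [stock] = 0.04880 x 16.68 = 0.814 M.

0.814 M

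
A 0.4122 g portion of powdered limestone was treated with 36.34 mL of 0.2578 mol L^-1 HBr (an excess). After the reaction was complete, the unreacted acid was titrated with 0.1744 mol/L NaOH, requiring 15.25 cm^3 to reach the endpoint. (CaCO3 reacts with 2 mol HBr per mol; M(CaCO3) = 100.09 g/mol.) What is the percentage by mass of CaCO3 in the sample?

Total n(HBr) added = 0.2578 x 0.03634 = 0.009368 mol.
n(NaOH) used = 0.1744 x 0.01525 = 0.002660 mol, which equals the excess n(HBr).
So n(HBr) consumed by the sample = 0.009368 - 0.002660 = 0.006709 mol.
n(CaCO3) = 0.006709 / 2 = 0.003354 mol.
mass CaCO3 = 0.003354 x 100.09 = 0.3357 g, so %CaCO3 = 0.3357/0.4122 x 100 = 81.5%.

81.5%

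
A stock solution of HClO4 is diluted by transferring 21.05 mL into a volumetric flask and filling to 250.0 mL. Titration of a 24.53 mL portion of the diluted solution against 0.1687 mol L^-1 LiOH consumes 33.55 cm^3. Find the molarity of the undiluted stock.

n(LiOH) = 0.1687 x 0.03355 = 0.005660 mol.
n(HClO4) in the aliquot = 0.005660 mol.
[diluted HClO4] = 0.005660 / 0.02453 = 0.2307 M.
Dilution factor = 250.0/21.05 = 11.88, so [stock] = 0.2307 x 11.88 = 2.74 M.

2.74 M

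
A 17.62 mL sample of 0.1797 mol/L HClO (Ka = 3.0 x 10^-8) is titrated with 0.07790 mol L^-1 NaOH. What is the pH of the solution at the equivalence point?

n(HClO) = 0.1797 x 0.01762 = 0.003166 mol; V(NaOH) at equivalence = 0.003166/0.07790 = 0.04065 L.
At equivalence all the acid is converted to ClO-; total volume = 0.01762 + 0.04065 = 0.05827 L, so [ClO-] = 0.003166/0.05827 = 0.05434 M.
Kb = Kw/Ka = 1.0e-14 / 3.0 x 10^-8 = 3.33e-7.
[OH^-] = sqrt(Kb x [ClO-]) = sqrt(3.33e-7 x 0.05434) = 0.000135 M.
pOH = 3.87, so pH = 14.00 - 3.87 = 10.13.

10.13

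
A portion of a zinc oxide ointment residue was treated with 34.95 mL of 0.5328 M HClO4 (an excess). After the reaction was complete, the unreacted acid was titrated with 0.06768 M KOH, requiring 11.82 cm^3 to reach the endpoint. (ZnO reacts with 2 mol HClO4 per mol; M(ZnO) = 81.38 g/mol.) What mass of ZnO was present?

0.725 g

Total n(HClO4) added = 0.5328 x 0.03495 = 0.01862 mol.
n(KOH) used = 0.06768 x 0.01182 = 0.0008000 mol, which equals the excess n(HClO4).
So n(HClO4) consumed by the sample = 0.01862 - 0.0008000 = 0.01782 mol.
n(ZnO) = 0.01782 / 2 = 0.008911 mol.
mass = 0.008911 mol x 81.38 g/mol = 0.725 g.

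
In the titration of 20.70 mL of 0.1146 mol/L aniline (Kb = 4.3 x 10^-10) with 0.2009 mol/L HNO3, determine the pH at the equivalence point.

2.89

n(C6H5NH2) = 0.1146 x 0.02070 = 0.002372 mol; V(HNO3) at equivalence = 0.002372/0.2009 = 0.01181 L.
At equivalence the base is fully converted to C6H5NH3+; total volume = 0.03251 L, so [C6H5NH3+] = 0.002372/0.03251 = 0.07297 M.
Ka(C6H5NH3+) = Kw/Kb = 1.0e-14 / 4.3 x 10^-10 = 2.33e-5.
[H^+] = sqrt(Ka x [C6H5NH3+]) = sqrt(2.33e-5 x 0.07297) = 0.00130 M.
pH = -log(0.00130) = 2.89.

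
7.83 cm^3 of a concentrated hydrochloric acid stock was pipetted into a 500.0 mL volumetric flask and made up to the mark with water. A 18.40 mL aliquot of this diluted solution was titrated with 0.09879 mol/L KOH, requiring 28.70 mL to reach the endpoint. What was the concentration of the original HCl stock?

n(KOH) = 0.09879 x 0.02870 = 0.002835 mol.
n(HCl) in the aliquot = 0.002835 mol.
[diluted HCl] = 0.002835 / 0.01840 = 0.1541 M.
Dilution factor = 500.0/7.830 = 63.86, so [stock] = 0.1541 x 63.86 = 9.84 M.

9.84 M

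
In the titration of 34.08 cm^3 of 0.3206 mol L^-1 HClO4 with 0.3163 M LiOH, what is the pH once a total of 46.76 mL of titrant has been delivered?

12.68

n(acid) = 0.3206 x 0.03408 = 0.01093 mol; n(LiOH) added = 0.3163 x 0.04676 = 0.01479 mol.
Base is in excess by 0.01479 - 0.01093 = 0.003864 mol in a total volume of 0.08084 L.
[OH^-] = 0.003864/0.08084 = 0.04780 M, so pOH = 1.32 and pH = 14.00 - 1.32 = 12.68.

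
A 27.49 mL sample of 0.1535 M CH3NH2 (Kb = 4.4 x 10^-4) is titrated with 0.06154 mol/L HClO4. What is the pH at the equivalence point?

n(CH3NH2) = 0.1535 x 0.02749 = 0.004220 mol; V(HClO4) at equivalence = 0.004220/0.06154 = 0.06857 L.
At equivalence the base is fully converted to CH3NH3+; total volume = 0.09606 L, so [CH3NH3+] = 0.004220/0.09606 = 0.04393 M.
Ka(CH3NH3+) = Kw/Kb = 1.0e-14 / 4.4 x 10^-4 = 2.27e-11.
[H^+] = sqrt(Ka x [CH3NH3+]) = sqrt(2.27e-11 x 0.04393) = 9.99e-7 M.
pH = -log(9.99e-7) = 6.00.

6.00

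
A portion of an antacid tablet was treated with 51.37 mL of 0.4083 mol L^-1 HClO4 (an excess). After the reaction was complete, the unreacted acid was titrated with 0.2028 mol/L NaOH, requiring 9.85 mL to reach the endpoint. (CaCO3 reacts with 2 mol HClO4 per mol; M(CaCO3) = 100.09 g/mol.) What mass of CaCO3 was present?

0.950 g

Total n(HClO4) added = 0.4083 x 0.05137 = 0.02097 mol.
n(NaOH) used = 0.2028 x 0.009850 = 0.001998 mol, which equals the excess n(HClO4).
So n(HClO4) consumed by the sample = 0.02097 - 0.001998 = 0.01898 mol.
n(CaCO3) = 0.01898 / 2 = 0.009488 mol.
mass = 0.009488 mol x 100.09 g/mol = 0.950 g.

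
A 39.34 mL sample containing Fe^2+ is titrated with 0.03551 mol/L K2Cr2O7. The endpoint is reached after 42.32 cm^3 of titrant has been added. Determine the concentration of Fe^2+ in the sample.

0.229 M

n(K2Cr2O7) = 0.03551 x 0.04232 = 0.001503 mol.
From the balanced equation, 1 mol K2Cr2O7 reacts with 6 mol Fe^2+, so n(Fe^2+) = 0.001503 x 6/1 = 0.009017 mol.
[Fe^2+] = 0.009017 / 0.03934 L = 0.229 M.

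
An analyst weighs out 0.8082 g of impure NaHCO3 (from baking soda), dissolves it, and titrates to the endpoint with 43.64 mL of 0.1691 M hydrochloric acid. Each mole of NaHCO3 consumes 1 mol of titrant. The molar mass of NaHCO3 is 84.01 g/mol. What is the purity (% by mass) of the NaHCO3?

n(HCl) = 0.1691 x 0.04364 = 0.007380 mol.
n(NaHCO3) = 0.007380 / 1 = 0.007380 mol.
mass of NaHCO3 = 0.007380 x 84.01 = 0.6200 g.
% purity = 0.6200 / 0.8082 x 100 = 76.7%.

76.7%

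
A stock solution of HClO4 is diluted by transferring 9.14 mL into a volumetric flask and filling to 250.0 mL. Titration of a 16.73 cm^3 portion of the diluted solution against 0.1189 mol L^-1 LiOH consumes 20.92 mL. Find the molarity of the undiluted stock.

n(LiOH) = 0.1189 x 0.02092 = 0.002487 mol.
n(HClO4) in the aliquot = 0.002487 mol.
[diluted HClO4] = 0.002487 / 0.01673 = 0.1487 M.
Dilution factor = 250.0/9.140 = 27.35, so [stock] = 0.1487 x 27.35 = 4.07 M.

4.07 M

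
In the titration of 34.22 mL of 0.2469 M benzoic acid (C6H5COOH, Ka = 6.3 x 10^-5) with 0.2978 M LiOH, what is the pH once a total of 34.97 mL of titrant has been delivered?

12.45

n(acid) = 0.2469 x 0.03422 = 0.008449 mol; n(LiOH) added = 0.2978 x 0.03497 = 0.01041 mol.
Base is in excess by 0.01041 - 0.008449 = 0.001965 mol in a total volume of 0.06919 L.
[OH^-] = 0.001965/0.06919 = 0.02840 M, so pOH = 1.55 and pH = 14.00 - 1.55 = 12.45.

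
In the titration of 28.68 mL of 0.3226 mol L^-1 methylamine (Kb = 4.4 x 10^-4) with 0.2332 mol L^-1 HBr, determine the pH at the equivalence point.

n(CH3NH2) = 0.3226 x 0.02868 = 0.009252 mol; V(HBr) at equivalence = 0.009252/0.2332 = 0.03967 L.
At equivalence the base is fully converted to CH3NH3+; total volume = 0.06835 L, so [CH3NH3+] = 0.009252/0.06835 = 0.1354 M.
Ka(CH3NH3+) = Kw/Kb = 1.0e-14 / 4.4 x 10^-4 = 2.27e-11.
[H^+] = sqrt(Ka x [CH3NH3+]) = sqrt(2.27e-11 x 0.1354) = 1.75e-6 M.
pH = -log(1.75e-6) = 5.76.

5.76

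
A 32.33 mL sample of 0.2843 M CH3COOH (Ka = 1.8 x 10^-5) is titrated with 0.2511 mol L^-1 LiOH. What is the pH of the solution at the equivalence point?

8.93

n(CH3COOH) = 0.2843 x 0.03233 = 0.009191 mol; V(LiOH) at equivalence = 0.009191/0.2511 = 0.03660 L.
At equivalence all the acid is converted to CH3COO-; total volume = 0.03233 + 0.03660 = 0.06893 L, so [CH3COO-] = 0.009191/0.06893 = 0.1333 M.
Kb = Kw/Ka = 1.0e-14 / 1.8 x 10^-5 = 5.56e-10.
[OH^-] = sqrt(Kb x [CH3COO-]) = sqrt(5.56e-10 x 0.1333) = 8.61e-6 M.
pOH = 5.07, so pH = 14.00 - 5.07 = 8.93.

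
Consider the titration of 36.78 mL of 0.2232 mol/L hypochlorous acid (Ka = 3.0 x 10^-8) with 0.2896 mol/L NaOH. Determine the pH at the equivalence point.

n(HClO) = 0.2232 x 0.03678 = 0.008209 mol; V(NaOH) at equivalence = 0.008209/0.2896 = 0.02835 L.
At equivalence all the acid is converted to ClO-; total volume = 0.03678 + 0.02835 = 0.06513 L, so [ClO-] = 0.008209/0.06513 = 0.1261 M.
Kb = Kw/Ka = 1.0e-14 / 3.0 x 10^-8 = 3.33e-7.
[OH^-] = sqrt(Kb x [ClO-]) = sqrt(3.33e-7 x 0.1261) = 0.000205 M.
pOH = 3.69, so pH = 14.00 - 3.69 = 10.31.

10.31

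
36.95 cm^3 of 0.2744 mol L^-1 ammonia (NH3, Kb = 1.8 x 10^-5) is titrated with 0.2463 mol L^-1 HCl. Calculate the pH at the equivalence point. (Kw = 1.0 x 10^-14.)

5.07

n(NH3) = 0.2744 x 0.03695 = 0.01014 mol; V(HCl) at equivalence = 0.01014/0.2463 = 0.04117 L.
At equivalence the base is fully converted to NH4+; total volume = 0.07812 L, so [NH4+] = 0.01014/0.07812 = 0.1298 M.
Ka(NH4+) = Kw/Kb = 1.0e-14 / 1.8 x 10^-5 = 5.56e-10.
[H^+] = sqrt(Ka x [NH4+]) = sqrt(5.56e-10 x 0.1298) = 8.49e-6 M.
pH = -log(8.49e-6) = 5.07.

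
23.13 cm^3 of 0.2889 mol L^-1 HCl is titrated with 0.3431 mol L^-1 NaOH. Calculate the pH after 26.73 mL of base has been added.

n(acid) = 0.2889 x 0.02313 = 0.006682 mol; n(NaOH) added = 0.3431 x 0.02673 = 0.009171 mol.
Base is in excess by 0.009171 - 0.006682 = 0.002489 mol in a total volume of 0.04986 L.
[OH^-] = 0.002489/0.04986 = 0.04992 M, so pOH = 1.30 and pH = 14.00 - 1.30 = 12.70.

12.70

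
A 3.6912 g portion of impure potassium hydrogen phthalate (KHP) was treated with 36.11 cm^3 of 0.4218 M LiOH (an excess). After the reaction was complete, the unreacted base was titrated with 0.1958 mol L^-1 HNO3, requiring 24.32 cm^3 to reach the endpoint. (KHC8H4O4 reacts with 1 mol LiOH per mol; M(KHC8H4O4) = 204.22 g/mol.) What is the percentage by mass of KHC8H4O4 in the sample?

Total n(LiOH) added = 0.4218 x 0.03611 = 0.01523 mol.
n(HNO3) used = 0.1958 x 0.02432 = 0.004762 mol, which equals the excess n(LiOH).
So n(LiOH) consumed by the sample = 0.01523 - 0.004762 = 0.01047 mol.
n(KHC8H4O4) = 0.01047 / 1 = 0.01047 mol.
mass KHC8H4O4 = 0.01047 x 204.22 = 2.138 g, so %KHC8H4O4 = 2.138/3.6912 x 100 = 57.9%.

57.9%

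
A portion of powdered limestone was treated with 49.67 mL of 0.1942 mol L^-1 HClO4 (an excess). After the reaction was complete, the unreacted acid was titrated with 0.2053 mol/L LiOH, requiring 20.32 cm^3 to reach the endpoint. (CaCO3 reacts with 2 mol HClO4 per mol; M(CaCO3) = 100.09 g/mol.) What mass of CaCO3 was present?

Total n(HClO4) added = 0.1942 x 0.04967 = 0.009646 mol.
n(LiOH) used = 0.2053 x 0.02032 = 0.004172 mol, which equals the excess n(HClO4).
So n(HClO4) consumed by the sample = 0.009646 - 0.004172 = 0.005474 mol.
n(CaCO3) = 0.005474 / 2 = 0.002737 mol.
mass = 0.002737 mol x 100.09 g/mol = 0.274 g.

0.274 g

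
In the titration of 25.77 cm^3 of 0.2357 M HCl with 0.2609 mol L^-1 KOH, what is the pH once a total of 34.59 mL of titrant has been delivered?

12.69

n(acid) = 0.2357 x 0.02577 = 0.006074 mol; n(KOH) added = 0.2609 x 0.03459 = 0.009025 mol.
Base is in excess by 0.009025 - 0.006074 = 0.002951 mol in a total volume of 0.06036 L.
[OH^-] = 0.002951/0.06036 = 0.04888 M, so pOH = 1.31 and pH = 14.00 - 1.31 = 12.69.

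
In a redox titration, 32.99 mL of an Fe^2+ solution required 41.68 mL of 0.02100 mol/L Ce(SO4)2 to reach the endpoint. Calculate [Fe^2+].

n(Ce(SO4)2) = 0.02100 x 0.04168 = 0.0008753 mol.
From the balanced equation, 1 mol Ce(SO4)2 reacts with 1 mol Fe^2+, so n(Fe^2+) = 0.0008753 x 1/1 = 0.0008753 mol.
[Fe^2+] = 0.0008753 / 0.03299 L = 0.0265 M.

0.0265 M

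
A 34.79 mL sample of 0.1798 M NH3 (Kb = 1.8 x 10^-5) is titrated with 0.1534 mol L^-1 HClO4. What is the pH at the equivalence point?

n(NH3) = 0.1798 x 0.03479 = 0.006255 mol; V(HClO4) at equivalence = 0.006255/0.1534 = 0.04078 L.
At equivalence the base is fully converted to NH4+; total volume = 0.07557 L, so [NH4+] = 0.006255/0.07557 = 0.08278 M.
Ka(NH4+) = Kw/Kb = 1.0e-14 / 1.8 x 10^-5 = 5.56e-10.
[H^+] = sqrt(Ka x [NH4+]) = sqrt(5.56e-10 x 0.08278) = 6.78e-6 M.
pH = -log(6.78e-6) = 5.17.

5.17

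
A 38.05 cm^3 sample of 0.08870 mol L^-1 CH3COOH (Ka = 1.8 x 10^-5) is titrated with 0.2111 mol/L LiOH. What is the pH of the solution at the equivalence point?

8.77

n(CH3COOH) = 0.08870 x 0.03805 = 0.003375 mol; V(LiOH) at equivalence = 0.003375/0.2111 = 0.01599 L.
At equivalence all the acid is converted to CH3COO-; total volume = 0.03805 + 0.01599 = 0.05404 L, so [CH3COO-] = 0.003375/0.05404 = 0.06246 M.
Kb = Kw/Ka = 1.0e-14 / 1.8 x 10^-5 = 5.56e-10.
[OH^-] = sqrt(Kb x [CH3COO-]) = sqrt(5.56e-10 x 0.06246) = 5.89e-6 M.
pOH = 5.23, so pH = 14.00 - 5.23 = 8.77.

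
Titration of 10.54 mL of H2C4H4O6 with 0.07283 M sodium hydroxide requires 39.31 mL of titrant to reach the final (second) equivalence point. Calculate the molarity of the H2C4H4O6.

0.136 M

n(NaOH) = 0.07283 x 0.03931 = 0.002863 mol.
At the final (second) equivalence point, 2 mol OH^- react per mol H2C4H4O6, so n(H2C4H4O6) = 0.002863 / 2 = 0.001431 mol.
[H2C4H4O6] = 0.001431 / 0.01054 L = 0.136 M.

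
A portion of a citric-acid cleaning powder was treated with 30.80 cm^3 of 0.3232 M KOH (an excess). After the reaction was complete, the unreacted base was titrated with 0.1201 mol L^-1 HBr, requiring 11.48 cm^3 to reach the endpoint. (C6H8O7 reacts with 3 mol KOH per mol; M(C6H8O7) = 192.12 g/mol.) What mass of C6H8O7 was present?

0.549 g

Total n(KOH) added = 0.3232 x 0.03080 = 0.009955 mol.
n(HBr) used = 0.1201 x 0.01148 = 0.001379 mol, which equals the excess n(KOH).
So n(KOH) consumed by the sample = 0.009955 - 0.001379 = 0.008576 mol.
n(C6H8O7) = 0.008576 / 3 = 0.002859 mol.
mass = 0.002859 mol x 192.12 g/mol = 0.549 g.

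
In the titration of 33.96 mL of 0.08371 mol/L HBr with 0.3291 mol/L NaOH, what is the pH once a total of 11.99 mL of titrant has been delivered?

n(acid) = 0.08371 x 0.03396 = 0.002843 mol; n(NaOH) added = 0.3291 x 0.01199 = 0.003946 mol.
Base is in excess by 0.003946 - 0.002843 = 0.001103 mol in a total volume of 0.04595 L.
[OH^-] = 0.001103/0.04595 = 0.02401 M, so pOH = 1.62 and pH = 14.00 - 1.62 = 12.38.

12.38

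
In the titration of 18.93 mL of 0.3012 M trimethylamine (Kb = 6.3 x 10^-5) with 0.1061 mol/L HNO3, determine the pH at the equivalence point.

n((CH3)3N) = 0.3012 x 0.01893 = 0.005702 mol; V(HNO3) at equivalence = 0.005702/0.1061 = 0.05374 L.
At equivalence the base is fully converted to (CH3)3NH+; total volume = 0.07267 L, so [(CH3)3NH+] = 0.005702/0.07267 = 0.07846 M.
Ka((CH3)3NH+) = Kw/Kb = 1.0e-14 / 6.3 x 10^-5 = 1.59e-10.
[H^+] = sqrt(Ka x [(CH3)3NH+]) = sqrt(1.59e-10 x 0.07846) = 3.53e-6 M.
pH = -log(3.53e-6) = 5.45.

5.45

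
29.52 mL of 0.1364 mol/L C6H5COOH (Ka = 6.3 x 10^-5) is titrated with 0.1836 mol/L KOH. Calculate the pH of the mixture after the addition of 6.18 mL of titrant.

3.79

Initial n(C6H5COOH) = 0.1364 x 0.02952 = 0.004027 mol.
n(KOH) added = 0.1836 x 0.006180 = 0.001135 mol, converting that many moles of C6H5COOH to C6H5COO-.
Remaining n(C6H5COOH) = 0.002892 mol; n(C6H5COO-) = 0.001135 mol.
By Henderson-Hasselbalch, pH = pKa + log([A^-]/[HA]) = 4.20 + log(0.001135/0.002892) = 4.20 + (-0.41) = 3.79.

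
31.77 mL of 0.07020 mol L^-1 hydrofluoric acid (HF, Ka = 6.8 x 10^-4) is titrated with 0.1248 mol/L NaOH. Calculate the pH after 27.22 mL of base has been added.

12.30

n(acid) = 0.07020 x 0.03177 = 0.002230 mol; n(NaOH) added = 0.1248 x 0.02722 = 0.003397 mol.
Base is in excess by 0.003397 - 0.002230 = 0.001167 mol in a total volume of 0.05899 L.
[OH^-] = 0.001167/0.05899 = 0.01978 M, so pOH = 1.70 and pH = 14.00 - 1.70 = 12.30.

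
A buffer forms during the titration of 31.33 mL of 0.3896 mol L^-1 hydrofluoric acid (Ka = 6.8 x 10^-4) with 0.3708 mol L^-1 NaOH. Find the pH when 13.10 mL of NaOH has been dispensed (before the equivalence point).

2.99

Initial n(HF) = 0.3896 x 0.03133 = 0.01221 mol.
n(NaOH) added = 0.3708 x 0.01310 = 0.004857 mol, converting that many moles of HF to F-.
Remaining n(HF) = 0.007349 mol; n(F-) = 0.004857 mol.
By Henderson-Hasselbalch, pH = pKa + log([A^-]/[HA]) = 3.17 + log(0.004857/0.007349) = 3.17 + (-0.18) = 2.99.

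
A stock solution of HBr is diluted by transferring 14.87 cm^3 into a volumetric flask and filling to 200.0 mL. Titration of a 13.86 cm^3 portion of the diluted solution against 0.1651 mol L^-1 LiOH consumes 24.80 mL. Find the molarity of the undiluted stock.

n(LiOH) = 0.1651 x 0.02480 = 0.004094 mol.
n(HBr) in the aliquot = 0.004094 mol.
[diluted HBr] = 0.004094 / 0.01386 = 0.2954 M.
Dilution factor = 200.0/14.87 = 13.45, so [stock] = 0.2954 x 13.45 = 3.97 M.

3.97 M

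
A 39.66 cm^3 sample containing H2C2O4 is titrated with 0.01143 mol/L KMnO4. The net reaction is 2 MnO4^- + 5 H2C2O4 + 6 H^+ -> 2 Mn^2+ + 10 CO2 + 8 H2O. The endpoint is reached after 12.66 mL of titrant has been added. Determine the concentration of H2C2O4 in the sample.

0.00912 M

n(KMnO4) = 0.01143 x 0.01266 = 0.0001447 mol.
From the balanced equation, 2 mol KMnO4 reacts with 5 mol H2C2O4, so n(H2C2O4) = 0.0001447 x 5/2 = 0.0003618 mol.
[H2C2O4] = 0.0003618 / 0.03966 L = 0.00912 M.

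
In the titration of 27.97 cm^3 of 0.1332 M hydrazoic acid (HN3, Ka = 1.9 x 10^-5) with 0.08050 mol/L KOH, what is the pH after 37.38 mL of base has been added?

5.34

Initial n(HN3) = 0.1332 x 0.02797 = 0.003726 mol.
n(KOH) added = 0.08050 x 0.03738 = 0.003009 mol, converting that many moles of HN3 to N3-.
Remaining n(HN3) = 0.0007165 mol; n(N3-) = 0.003009 mol.
By Henderson-Hasselbalch, pH = pKa + log([A^-]/[HA]) = 4.72 + log(0.003009/0.0007165) = 4.72 + (+0.62) = 5.34.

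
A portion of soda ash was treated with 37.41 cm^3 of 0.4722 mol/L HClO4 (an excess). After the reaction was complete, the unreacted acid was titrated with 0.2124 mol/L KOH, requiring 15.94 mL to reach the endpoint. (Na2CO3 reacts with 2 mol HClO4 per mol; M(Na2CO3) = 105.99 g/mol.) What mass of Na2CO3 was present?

Total n(HClO4) added = 0.4722 x 0.03741 = 0.01767 mol.
n(KOH) used = 0.2124 x 0.01594 = 0.003386 mol, which equals the excess n(HClO4).
So n(HClO4) consumed by the sample = 0.01767 - 0.003386 = 0.01428 mol.
n(Na2CO3) = 0.01428 / 2 = 0.007140 mol.
mass = 0.007140 mol x 105.99 g/mol = 0.757 g.

0.757 g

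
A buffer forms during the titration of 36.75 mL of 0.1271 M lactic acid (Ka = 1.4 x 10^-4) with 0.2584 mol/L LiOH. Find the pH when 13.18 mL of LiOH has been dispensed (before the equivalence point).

4.28

Initial n(HC3H5O3) = 0.1271 x 0.03675 = 0.004671 mol.
n(LiOH) added = 0.2584 x 0.01318 = 0.003406 mol, converting that many moles of HC3H5O3 to C3H5O3-.
Remaining n(HC3H5O3) = 0.001265 mol; n(C3H5O3-) = 0.003406 mol.
By Henderson-Hasselbalch, pH = pKa + log([A^-]/[HA]) = 3.85 + log(0.003406/0.001265) = 3.85 + (+0.43) = 4.28.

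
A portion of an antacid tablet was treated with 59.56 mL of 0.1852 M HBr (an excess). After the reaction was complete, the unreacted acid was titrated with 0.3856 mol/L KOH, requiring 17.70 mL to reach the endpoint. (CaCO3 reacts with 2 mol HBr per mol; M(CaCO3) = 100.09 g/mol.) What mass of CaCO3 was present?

0.210 g

Total n(HBr) added = 0.1852 x 0.05956 = 0.01103 mol.
n(KOH) used = 0.3856 x 0.01770 = 0.006825 mol, which equals the excess n(HBr).
So n(HBr) consumed by the sample = 0.01103 - 0.006825 = 0.004205 mol.
n(CaCO3) = 0.004205 / 2 = 0.002103 mol.
mass = 0.002103 mol x 100.09 g/mol = 0.210 g.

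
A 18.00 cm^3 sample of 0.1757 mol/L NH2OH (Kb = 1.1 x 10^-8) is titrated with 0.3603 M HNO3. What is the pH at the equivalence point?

3.48

n(NH2OH) = 0.1757 x 0.01800 = 0.003163 mol; V(HNO3) at equivalence = 0.003163/0.3603 = 0.008778 L.
At equivalence the base is fully converted to NH3OH+; total volume = 0.02678 L, so [NH3OH+] = 0.003163/0.02678 = 0.1181 M.
Ka(NH3OH+) = Kw/Kb = 1.0e-14 / 1.1 x 10^-8 = 9.09e-7.
[H^+] = sqrt(Ka x [NH3OH+]) = sqrt(9.09e-7 x 0.1181) = 0.000328 M.
pH = -log(0.000328) = 3.48.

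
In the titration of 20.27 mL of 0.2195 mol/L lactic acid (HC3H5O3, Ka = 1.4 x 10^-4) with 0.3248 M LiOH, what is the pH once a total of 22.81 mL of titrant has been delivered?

n(acid) = 0.2195 x 0.02027 = 0.004449 mol; n(LiOH) added = 0.3248 x 0.02281 = 0.007409 mol.
Base is in excess by 0.007409 - 0.004449 = 0.002959 mol in a total volume of 0.04308 L.
[OH^-] = 0.002959/0.04308 = 0.06870 M, so pOH = 1.16 and pH = 14.00 - 1.16 = 12.84.

12.84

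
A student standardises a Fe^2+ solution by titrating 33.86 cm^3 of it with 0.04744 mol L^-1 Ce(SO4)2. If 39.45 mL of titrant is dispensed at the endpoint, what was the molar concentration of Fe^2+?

n(Ce(SO4)2) = 0.04744 x 0.03945 = 0.001872 mol.
From the balanced equation, 1 mol Ce(SO4)2 reacts with 1 mol Fe^2+, so n(Fe^2+) = 0.001872 x 1/1 = 0.001872 mol.
[Fe^2+] = 0.001872 / 0.03386 L = 0.0553 M.

0.0553 M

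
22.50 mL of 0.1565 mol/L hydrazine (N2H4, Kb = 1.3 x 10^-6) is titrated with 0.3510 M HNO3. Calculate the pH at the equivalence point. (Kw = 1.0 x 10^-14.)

4.54

n(N2H4) = 0.1565 x 0.02250 = 0.003521 mol; V(HNO3) at equivalence = 0.003521/0.3510 = 0.01003 L.
At equivalence the base is fully converted to N2H5+; total volume = 0.03253 L, so [N2H5+] = 0.003521/0.03253 = 0.1082 M.
Ka(N2H5+) = Kw/Kb = 1.0e-14 / 1.3 x 10^-6 = 7.69e-9.
[H^+] = sqrt(Ka x [N2H5+]) = sqrt(7.69e-9 x 0.1082) = 2.89e-5 M.
pH = -log(2.89e-5) = 4.54.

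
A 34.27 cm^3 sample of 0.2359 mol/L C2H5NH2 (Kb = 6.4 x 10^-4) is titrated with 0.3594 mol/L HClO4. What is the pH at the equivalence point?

5.83

n(C2H5NH2) = 0.2359 x 0.03427 = 0.008084 mol; V(HClO4) at equivalence = 0.008084/0.3594 = 0.02249 L.
At equivalence the base is fully converted to C2H5NH3+; total volume = 0.05676 L, so [C2H5NH3+] = 0.008084/0.05676 = 0.1424 M.
Ka(C2H5NH3+) = Kw/Kb = 1.0e-14 / 6.4 x 10^-4 = 1.56e-11.
[H^+] = sqrt(Ka x [C2H5NH3+]) = sqrt(1.56e-11 x 0.1424) = 1.49e-6 M.
pH = -log(1.49e-6) = 5.83.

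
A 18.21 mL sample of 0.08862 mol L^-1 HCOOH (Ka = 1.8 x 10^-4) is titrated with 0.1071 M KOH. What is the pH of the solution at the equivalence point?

n(HCOOH) = 0.08862 x 0.01821 = 0.001614 mol; V(KOH) at equivalence = 0.001614/0.1071 = 0.01507 L.
At equivalence all the acid is converted to HCOO-; total volume = 0.01821 + 0.01507 = 0.03328 L, so [HCOO-] = 0.001614/0.03328 = 0.04849 M.
Kb = Kw/Ka = 1.0e-14 / 1.8 x 10^-4 = 5.56e-11.
[OH^-] = sqrt(Kb x [HCOO-]) = sqrt(5.56e-11 x 0.04849) = 1.64e-6 M.
pOH = 5.78, so pH = 14.00 - 5.78 = 8.22.

8.22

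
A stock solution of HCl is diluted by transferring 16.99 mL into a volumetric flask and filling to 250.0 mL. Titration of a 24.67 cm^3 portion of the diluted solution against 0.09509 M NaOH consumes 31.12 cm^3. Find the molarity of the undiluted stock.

1.77 M

n(NaOH) = 0.09509 x 0.03112 = 0.002959 mol.
n(HCl) in the aliquot = 0.002959 mol.
[diluted HCl] = 0.002959 / 0.02467 = 0.1200 M.
Dilution factor = 250.0/16.99 = 14.71, so [stock] = 0.1200 x 14.71 = 1.77 M.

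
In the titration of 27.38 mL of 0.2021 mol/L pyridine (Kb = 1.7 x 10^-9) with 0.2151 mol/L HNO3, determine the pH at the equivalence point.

3.11

n(C5H5N) = 0.2021 x 0.02738 = 0.005533 mol; V(HNO3) at equivalence = 0.005533/0.2151 = 0.02573 L.
At equivalence the base is fully converted to C5H5NH+; total volume = 0.05311 L, so [C5H5NH+] = 0.005533/0.05311 = 0.1042 M.
Ka(C5H5NH+) = Kw/Kb = 1.0e-14 / 1.7 x 10^-9 = 5.88e-6.
[H^+] = sqrt(Ka x [C5H5NH+]) = sqrt(5.88e-6 x 0.1042) = 0.000783 M.
pH = -log(0.000783) = 3.11.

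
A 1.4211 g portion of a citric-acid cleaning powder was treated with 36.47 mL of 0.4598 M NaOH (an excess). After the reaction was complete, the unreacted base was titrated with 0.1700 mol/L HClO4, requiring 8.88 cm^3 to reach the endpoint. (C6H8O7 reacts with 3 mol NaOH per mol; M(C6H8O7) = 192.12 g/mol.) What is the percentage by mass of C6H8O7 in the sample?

68.8%

Total n(NaOH) added = 0.4598 x 0.03647 = 0.01677 mol.
n(HClO4) used = 0.1700 x 0.008880 = 0.001510 mol, which equals the excess n(NaOH).
So n(NaOH) consumed by the sample = 0.01677 - 0.001510 = 0.01526 mol.
n(C6H8O7) = 0.01526 / 3 = 0.005086 mol.
mass C6H8O7 = 0.005086 x 192.12 = 0.9772 g, so %C6H8O7 = 0.9772/1.4211 x 100 = 68.8%.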